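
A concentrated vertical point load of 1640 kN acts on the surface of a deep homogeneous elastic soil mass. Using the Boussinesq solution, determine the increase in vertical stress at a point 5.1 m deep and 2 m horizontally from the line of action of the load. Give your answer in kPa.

Δσ_z ≈ 21.1 kPa

Boussinesq vertical stress below a point load on an elastic half-space:
Δσ_z = 3P/(2πz²) · [1 + (r/z)²]^(−5/2)
r/z = 2/5.1 = 0.39216; [1+(r/z)²]^(−5/2) = 0.69934.
Δσ_z = 3×1640/(2π×5.1²) × 0.69934 = 30.105 × 0.69934 = 21.05 kPa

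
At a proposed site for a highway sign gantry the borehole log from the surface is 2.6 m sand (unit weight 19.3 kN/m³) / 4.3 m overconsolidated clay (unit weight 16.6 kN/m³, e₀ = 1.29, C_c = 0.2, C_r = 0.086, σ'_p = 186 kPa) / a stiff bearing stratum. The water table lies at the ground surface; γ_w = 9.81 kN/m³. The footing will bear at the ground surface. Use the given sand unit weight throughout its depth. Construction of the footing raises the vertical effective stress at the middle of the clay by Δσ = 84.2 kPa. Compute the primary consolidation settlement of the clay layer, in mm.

S_c ≈ 80.3 mm

Mid-depth of clay below the ground surface: z = 2.6 + 4.3/2 = 4.75 m.
Total vertical stress at mid-clay: σ_v = 19.3×2.6 + 16.6×2.15 = 85.87 kPa.
Pore pressure: u = 9.81×(4.75 − 0) = 46.598 kPa.
Initial effective stress: σ'_0 = σ_v − u = 85.87 − 46.598 = 39.272 kPa.
Final effective stress: σ'_f = 39.272 + 84.2 = 123.47 kPa.
σ'_f = 123.47 ≤ σ'_p = 186 kPa, so the clay remains overconsolidated and only the recompression index applies:
S_c = C_r·H/(1+e₀)·log₁₀(σ'_f/σ'_0) = 0.086×4.3/2.29×log₁₀(123.47/39.272)
    = 0.16148 × 0.49748 = 0.08033 m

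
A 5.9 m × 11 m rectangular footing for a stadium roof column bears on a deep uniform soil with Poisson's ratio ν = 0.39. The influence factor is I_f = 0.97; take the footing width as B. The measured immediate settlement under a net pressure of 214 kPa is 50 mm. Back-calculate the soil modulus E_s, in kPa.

S_e = q·B·(1−ν²)/E_s · I_f  ⇒  E_s = q·B·(1−ν²)·I_f / S_e.
E_s = 214 × 5.9 × 0.8479 × 0.97 / 0.05 = 20770 kPa

E_s ≈ 20800 kPa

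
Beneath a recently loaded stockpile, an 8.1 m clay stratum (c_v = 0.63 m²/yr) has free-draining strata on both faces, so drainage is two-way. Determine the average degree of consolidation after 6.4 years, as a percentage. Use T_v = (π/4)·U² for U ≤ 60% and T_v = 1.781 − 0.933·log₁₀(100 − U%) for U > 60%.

Drainage path length: H_d = H/2 = 4.05 m (double drainage).
T_v = c_v·t/H_d² = 0.63×6.4/4.05² = 0.24582.
T_v = 0.24582 corresponds to the U ≤ 60% branch:
U = √(4T_v/π) = 0.5595

U ≈ 55.9 %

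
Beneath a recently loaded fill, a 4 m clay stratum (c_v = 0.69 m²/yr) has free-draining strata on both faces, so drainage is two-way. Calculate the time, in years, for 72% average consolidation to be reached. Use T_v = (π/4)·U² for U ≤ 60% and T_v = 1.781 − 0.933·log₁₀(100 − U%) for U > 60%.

Drainage path length: H_d = H/2 = 2 m (double drainage).
U > 60%: T_v = 1.781 − 0.933·log₁₀(100 − 72) = 0.4308.
t = T_v·H_d²/c_v = 0.4308×2²/0.69 = 2.497 years.

t ≈ 2.5 years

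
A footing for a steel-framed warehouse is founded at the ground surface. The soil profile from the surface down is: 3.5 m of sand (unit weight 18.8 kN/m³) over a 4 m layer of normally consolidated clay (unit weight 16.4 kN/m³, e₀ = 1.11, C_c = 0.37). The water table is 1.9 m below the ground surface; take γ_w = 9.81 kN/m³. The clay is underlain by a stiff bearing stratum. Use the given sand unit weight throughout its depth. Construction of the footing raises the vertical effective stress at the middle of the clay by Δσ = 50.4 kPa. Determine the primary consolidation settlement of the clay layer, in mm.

S_c ≈ 178 mm

Mid-depth of clay below the ground surface: z = 3.5 + 4/2 = 5.5 m.
Total vertical stress at mid-clay: σ_v = 18.8×3.5 + 16.4×2 = 98.6 kPa.
Pore pressure: u = 9.81×(5.5 − 1.9) = 35.316 kPa.
Initial effective stress: σ'_0 = σ_v − u = 98.6 − 35.316 = 63.284 kPa.
Final effective stress: σ'_f = σ'_0 + Δσ = 63.284 + 50.4 = 113.68 kPa.
Normally consolidated clay, so the full stress increment lies on the virgin compression line:
S_c = C_c·H/(1+e₀)·log₁₀(σ'_f/σ'_0) = 0.37×4/(1+1.11)×log₁₀(113.68/63.284)
    = 0.70142 × 0.25439 = 0.1784 m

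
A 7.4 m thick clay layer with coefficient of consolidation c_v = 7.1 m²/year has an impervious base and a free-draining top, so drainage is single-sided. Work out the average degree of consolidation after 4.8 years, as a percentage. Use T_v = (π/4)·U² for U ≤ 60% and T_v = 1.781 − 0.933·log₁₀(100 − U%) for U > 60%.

Drainage path length: H_d = H = 7.4 m (single drainage).
T_v = c_v·t/H_d² = 7.1×4.8/7.4² = 0.62235.
T_v = 0.62235 corresponds to the U > 60% branch:
U = 1 − 10^((1.781 − T_v)/0.933)/100 = 0.8255

U ≈ 82.5 %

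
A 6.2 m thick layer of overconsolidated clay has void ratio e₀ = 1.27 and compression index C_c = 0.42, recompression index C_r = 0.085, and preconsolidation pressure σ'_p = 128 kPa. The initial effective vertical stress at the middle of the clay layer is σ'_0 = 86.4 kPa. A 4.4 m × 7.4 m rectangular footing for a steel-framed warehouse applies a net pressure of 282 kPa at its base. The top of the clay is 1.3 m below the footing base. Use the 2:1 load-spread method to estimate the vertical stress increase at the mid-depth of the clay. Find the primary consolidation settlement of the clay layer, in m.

S_c ≈ 0.195 m

Mid-depth of clay below the footing base: z = 1.3 + 6.2/2 = 4.4 m.
Stress increase at mid-clay by the 2:1 spreading method:
Δσ = qBL/((B+z)(L+z)) = 282×4.4×7.4/((4.4+4.4)(7.4+4.4)) = 88.424 kPa
Final effective stress: σ'_f = 86.4 + 88.424 = 174.82 kPa.
σ'_f = 174.82 > σ'_p = 128 kPa, so the stress path crosses the preconsolidation pressure — recompression up to σ'_p, then virgin compression beyond:
S_c = H/(1+e₀)·[C_r·log₁₀(σ'_p/σ'_0) + C_c·log₁₀(σ'_f/σ'_p)]
    = 6.2/2.27 × [0.085×log₁₀(128/86.4) + 0.42×log₁₀(174.82/128)]
    = 2.7313 × [0.014509 + 0.05686] = 0.1949 m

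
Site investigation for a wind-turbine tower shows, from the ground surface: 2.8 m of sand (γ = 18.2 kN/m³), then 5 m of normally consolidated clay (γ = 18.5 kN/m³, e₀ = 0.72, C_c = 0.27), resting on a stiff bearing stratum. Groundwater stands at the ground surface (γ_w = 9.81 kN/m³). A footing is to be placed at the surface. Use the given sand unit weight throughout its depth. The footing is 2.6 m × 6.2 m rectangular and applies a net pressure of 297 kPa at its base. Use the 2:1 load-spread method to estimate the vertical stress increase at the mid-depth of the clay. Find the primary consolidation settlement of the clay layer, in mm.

Mid-depth of clay below the ground surface: z = 2.8 + 5/2 = 5.3 m.
Total vertical stress at mid-clay: σ_v = 18.2×2.8 + 18.5×2.5 = 97.21 kPa.
Pore pressure: u = 9.81×(5.3 − 0) = 51.993 kPa.
Initial effective stress: σ'_0 = σ_v − u = 97.21 − 51.993 = 45.217 kPa.
Stress increase at mid-clay by the 2:1 spreading method:
Δσ = qBL/((B+z)(L+z)) = 297×2.6×6.2/((2.6+5.3)(6.2+5.3)) = 52.698 kPa
Final effective stress: σ'_f = σ'_0 + Δσ = 45.217 + 52.698 = 97.915 kPa.
Normally consolidated clay, so the full stress increment lies on the virgin compression line:
S_c = C_c·H/(1+e₀)·log₁₀(σ'_f/σ'_0) = 0.27×5/(1+0.72)×log₁₀(97.915/45.217)
    = 0.78488 × 0.33555 = 0.2634 m

S_c ≈ 263 mm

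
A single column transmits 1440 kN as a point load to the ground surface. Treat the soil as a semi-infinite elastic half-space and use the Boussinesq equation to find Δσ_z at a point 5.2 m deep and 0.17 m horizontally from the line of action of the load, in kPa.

Δσ_z ≈ 25.4 kPa

Boussinesq vertical stress below a point load on an elastic half-space:
Δσ_z = 3P/(2πz²) · [1 + (r/z)²]^(−5/2)
r/z = 0.17/5.2 = 0.032692; [1+(r/z)²]^(−5/2) = 0.99733.
Δσ_z = 3×1440/(2π×5.2²) × 0.99733 = 25.427 × 0.99733 = 25.36 kPa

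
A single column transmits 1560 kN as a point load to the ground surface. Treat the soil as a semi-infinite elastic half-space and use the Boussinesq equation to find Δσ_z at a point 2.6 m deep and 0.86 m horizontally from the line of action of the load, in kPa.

Boussinesq vertical stress below a point load on an elastic half-space:
Δσ_z = 3P/(2πz²) · [1 + (r/z)²]^(−5/2)
r/z = 0.86/2.6 = 0.33077; [1+(r/z)²]^(−5/2) = 0.77139.
Δσ_z = 3×1560/(2π×2.6²) × 0.77139 = 110.18 × 0.77139 = 84.99 kPa

Δσ_z ≈ 85 kPa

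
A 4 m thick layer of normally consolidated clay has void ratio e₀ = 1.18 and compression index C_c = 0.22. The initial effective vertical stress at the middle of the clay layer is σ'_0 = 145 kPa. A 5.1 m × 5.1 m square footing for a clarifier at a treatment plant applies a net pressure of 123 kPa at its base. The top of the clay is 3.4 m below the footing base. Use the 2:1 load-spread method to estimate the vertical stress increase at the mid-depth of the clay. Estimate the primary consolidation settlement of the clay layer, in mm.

S_c ≈ 32 mm

Mid-depth of clay below the footing base: z = 3.4 + 4/2 = 5.4 m.
Stress increase at mid-clay by the 2:1 spreading method:
Δσ = qBL/((B+z)(L+z)) = 123×5.1×5.1/((5.1+5.4)(5.1+5.4)) = 29.018 kPa
Final effective stress: σ'_f = σ'_0 + Δσ = 145 + 29.018 = 174.02 kPa.
Normally consolidated clay, so the full stress increment lies on the virgin compression line:
S_c = C_c·H/(1+e₀)·log₁₀(σ'_f/σ'_0) = 0.22×4/(1+1.18)×log₁₀(174.02/145)
    = 0.40367 × 0.079231 = 0.03198 m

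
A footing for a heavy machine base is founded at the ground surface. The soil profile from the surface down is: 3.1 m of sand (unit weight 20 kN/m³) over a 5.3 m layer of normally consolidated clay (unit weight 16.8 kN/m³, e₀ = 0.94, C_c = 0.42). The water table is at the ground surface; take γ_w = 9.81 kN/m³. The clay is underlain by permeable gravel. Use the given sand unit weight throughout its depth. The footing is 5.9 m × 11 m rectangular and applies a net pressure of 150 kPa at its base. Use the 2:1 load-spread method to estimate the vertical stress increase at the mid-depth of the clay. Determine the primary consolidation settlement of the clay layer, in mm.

S_c ≈ 344 mm

Mid-depth of clay below the ground surface: z = 3.1 + 5.3/2 = 5.75 m.
Total vertical stress at mid-clay: σ_v = 20×3.1 + 16.8×2.65 = 106.52 kPa.
Pore pressure: u = 9.81×(5.75 − 0) = 56.408 kPa.
Initial effective stress: σ'_0 = σ_v − u = 106.52 − 56.408 = 50.112 kPa.
Stress increase at mid-clay by the 2:1 spreading method:
Δσ = qBL/((B+z)(L+z)) = 150×5.9×11/((5.9+5.75)(11+5.75)) = 49.888 kPa
Final effective stress: σ'_f = σ'_0 + Δσ = 50.112 + 49.888 = 100 kPa.
Normally consolidated clay, so the full stress increment lies on the virgin compression line:
S_c = C_c·H/(1+e₀)·log₁₀(σ'_f/σ'_0) = 0.42×5.3/(1+0.94)×log₁₀(100/50.112)
    = 1.1474 × 0.30006 = 0.3443 m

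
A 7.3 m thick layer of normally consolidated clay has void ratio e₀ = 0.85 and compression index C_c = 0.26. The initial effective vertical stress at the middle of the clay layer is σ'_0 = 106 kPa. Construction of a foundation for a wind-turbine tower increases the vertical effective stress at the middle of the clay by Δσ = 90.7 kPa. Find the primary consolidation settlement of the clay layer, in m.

S_c ≈ 0.275 m

Final effective stress: σ'_f = σ'_0 + Δσ = 106 + 90.7 = 196.7 kPa.
Normally consolidated clay, so the full stress increment lies on the virgin compression line:
S_c = C_c·H/(1+e₀)·log₁₀(σ'_f/σ'_0) = 0.26×7.3/(1+0.85)×log₁₀(196.7/106)
    = 1.0259 × 0.2685 = 0.2755 m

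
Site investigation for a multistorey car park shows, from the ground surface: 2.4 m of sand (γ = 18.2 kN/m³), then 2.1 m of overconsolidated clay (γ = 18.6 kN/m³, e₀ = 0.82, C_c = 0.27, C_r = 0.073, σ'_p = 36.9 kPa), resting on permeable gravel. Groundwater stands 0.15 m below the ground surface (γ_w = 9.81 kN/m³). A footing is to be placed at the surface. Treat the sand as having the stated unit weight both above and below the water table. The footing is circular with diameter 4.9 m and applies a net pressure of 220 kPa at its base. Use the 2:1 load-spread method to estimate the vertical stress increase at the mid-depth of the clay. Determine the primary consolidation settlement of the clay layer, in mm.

Mid-depth of clay below the ground surface: z = 2.4 + 2.1/2 = 3.45 m.
Total vertical stress at mid-clay: σ_v = 18.2×2.4 + 18.6×1.05 = 63.21 kPa.
Pore pressure: u = 9.81×(3.45 − 0.15) = 32.373 kPa.
Initial effective stress: σ'_0 = σ_v − u = 63.21 − 32.373 = 30.837 kPa.
Stress increase at mid-clay by the 2:1 spreading method:
Δσ ≈ qD²/(D+z)² = 220×4.9²/(4.9+3.45)² = 75.76 kPa
Final effective stress: σ'_f = 30.837 + 75.76 = 106.6 kPa.
σ'_f = 106.6 > σ'_p = 36.9 kPa, so the stress path crosses the preconsolidation pressure — recompression up to σ'_p, then virgin compression beyond:
S_c = H/(1+e₀)·[C_r·log₁₀(σ'_p/σ'_0) + C_c·log₁₀(σ'_f/σ'_p)]
    = 2.1/1.82 × [0.073×log₁₀(36.9/30.837) + 0.27×log₁₀(106.6/36.9)]
    = 1.1538 × [0.0056907 + 0.1244] = 0.1501 m

S_c ≈ 150 mm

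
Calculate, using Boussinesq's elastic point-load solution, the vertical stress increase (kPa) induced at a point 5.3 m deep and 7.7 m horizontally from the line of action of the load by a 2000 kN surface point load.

Δσ_z ≈ 1.99 kPa

Boussinesq vertical stress below a point load on an elastic half-space:
Δσ_z = 3P/(2πz²) · [1 + (r/z)²]^(−5/2)
r/z = 7.7/5.3 = 1.4528; [1+(r/z)²]^(−5/2) = 0.058593.
Δσ_z = 3×2000/(2π×5.3²) × 0.058593 = 33.995 × 0.058593 = 1.992 kPa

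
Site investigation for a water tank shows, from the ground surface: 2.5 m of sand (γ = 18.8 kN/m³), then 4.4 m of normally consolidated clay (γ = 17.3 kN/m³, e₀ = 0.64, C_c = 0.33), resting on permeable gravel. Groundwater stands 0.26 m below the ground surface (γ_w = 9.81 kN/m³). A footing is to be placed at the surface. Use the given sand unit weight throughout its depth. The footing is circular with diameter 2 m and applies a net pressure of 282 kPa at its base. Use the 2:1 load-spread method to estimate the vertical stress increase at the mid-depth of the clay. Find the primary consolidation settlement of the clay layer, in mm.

S_c ≈ 182 mm

Mid-depth of clay below the ground surface: z = 2.5 + 4.4/2 = 4.7 m.
Total vertical stress at mid-clay: σ_v = 18.8×2.5 + 17.3×2.2 = 85.06 kPa.
Pore pressure: u = 9.81×(4.7 − 0.26) = 43.556 kPa.
Initial effective stress: σ'_0 = σ_v − u = 85.06 − 43.556 = 41.504 kPa.
Stress increase at mid-clay by the 2:1 spreading method:
Δσ ≈ qD²/(D+z)² = 282×2²/(2+4.7)² = 25.128 kPa
Final effective stress: σ'_f = σ'_0 + Δσ = 41.504 + 25.128 = 66.632 kPa.
Normally consolidated clay, so the full stress increment lies on the virgin compression line:
S_c = C_c·H/(1+e₀)·log₁₀(σ'_f/σ'_0) = 0.33×4.4/(1+0.64)×log₁₀(66.632/41.504)
    = 0.88537 × 0.20559 = 0.182 m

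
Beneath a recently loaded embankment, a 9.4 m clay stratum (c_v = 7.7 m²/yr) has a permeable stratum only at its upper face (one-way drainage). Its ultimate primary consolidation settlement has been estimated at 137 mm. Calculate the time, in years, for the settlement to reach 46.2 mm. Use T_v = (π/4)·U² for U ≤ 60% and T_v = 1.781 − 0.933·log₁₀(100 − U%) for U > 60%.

t ≈ 1.02 years

Drainage path length: H_d = H = 9.4 m (single drainage).
U = S(t)/S_ult = 46.2/137 = 0.3372.
U ≤ 60%: T_v = (π/4)·U² = (π/4)×0.33723² = 0.089317.
t = T_v·H_d²/c_v = 0.089317×9.4²/7.7 = 1.025 years.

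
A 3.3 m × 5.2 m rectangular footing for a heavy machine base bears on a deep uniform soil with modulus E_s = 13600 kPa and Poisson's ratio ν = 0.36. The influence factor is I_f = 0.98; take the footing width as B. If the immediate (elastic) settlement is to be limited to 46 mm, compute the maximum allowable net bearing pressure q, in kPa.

S_e = q·B·(1−ν²)/E_s · I_f  ⇒  q = S_e·E_s / (B·(1−ν²)·I_f).
q = 0.046 × 13600 / (3.3 × 0.8704 × 0.98) = 222.2 kPa

q ≈ 222 kPa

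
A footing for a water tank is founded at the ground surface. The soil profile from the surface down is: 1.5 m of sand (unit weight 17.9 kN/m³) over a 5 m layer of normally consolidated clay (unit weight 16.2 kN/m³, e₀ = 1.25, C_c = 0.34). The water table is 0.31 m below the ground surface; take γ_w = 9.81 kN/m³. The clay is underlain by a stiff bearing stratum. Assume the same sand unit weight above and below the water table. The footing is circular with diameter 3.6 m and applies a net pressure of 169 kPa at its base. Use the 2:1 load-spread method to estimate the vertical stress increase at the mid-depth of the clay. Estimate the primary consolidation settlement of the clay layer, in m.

S_c ≈ 0.261 m

Mid-depth of clay below the ground surface: z = 1.5 + 5/2 = 4 m.
Total vertical stress at mid-clay: σ_v = 17.9×1.5 + 16.2×2.5 = 67.35 kPa.
Pore pressure: u = 9.81×(4 − 0.31) = 36.199 kPa.
Initial effective stress: σ'_0 = σ_v − u = 67.35 − 36.199 = 31.151 kPa.
Stress increase at mid-clay by the 2:1 spreading method:
Δσ ≈ qD²/(D+z)² = 169×3.6²/(3.6+4)² = 37.92 kPa
Final effective stress: σ'_f = σ'_0 + Δσ = 31.151 + 37.92 = 69.071 kPa.
Normally consolidated clay, so the full stress increment lies on the virgin compression line:
S_c = C_c·H/(1+e₀)·log₁₀(σ'_f/σ'_0) = 0.34×5/(1+1.25)×log₁₀(69.071/31.151)
    = 0.75556 × 0.34582 = 0.2613 m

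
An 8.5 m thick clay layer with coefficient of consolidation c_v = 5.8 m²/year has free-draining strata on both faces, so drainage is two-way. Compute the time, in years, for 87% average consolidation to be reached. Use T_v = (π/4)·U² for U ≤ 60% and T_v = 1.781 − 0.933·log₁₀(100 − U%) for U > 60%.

t ≈ 2.31 years

Drainage path length: H_d = H/2 = 4.25 m (double drainage).
U > 60%: T_v = 1.781 − 0.933·log₁₀(100 − 87) = 0.74169.
t = T_v·H_d²/c_v = 0.74169×4.25²/5.8 = 2.31 years.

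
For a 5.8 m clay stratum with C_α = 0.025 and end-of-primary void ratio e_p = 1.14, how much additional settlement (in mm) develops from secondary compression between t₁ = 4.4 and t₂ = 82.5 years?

Secondary compression: S_s = C_α·H/(1+e_p)·log₁₀(t₂/t₁)
S_s = 0.025×5.8/(1+1.14)×log₁₀(82.5/4.4)
    = 0.06776 × 1.273 = 0.08625 m

S_s ≈ 86.3 mm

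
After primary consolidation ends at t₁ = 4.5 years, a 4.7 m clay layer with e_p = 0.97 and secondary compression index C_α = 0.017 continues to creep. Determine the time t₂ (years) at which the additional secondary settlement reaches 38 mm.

S_s = C_α·H/(1+e_p)·log₁₀(t₂/t₁) ⇒ log₁₀(t₂/t₁) = S_s·(1+e_p)/(C_α·H).
log₁₀(t₂/t₁) = 0.038 × (1+0.97) / (0.017×4.7) = 0.9369
t₂ = t₁ × 10^0.9369 = 4.5 × 8.648 = 38.92 years

t₂ ≈ 38.9 years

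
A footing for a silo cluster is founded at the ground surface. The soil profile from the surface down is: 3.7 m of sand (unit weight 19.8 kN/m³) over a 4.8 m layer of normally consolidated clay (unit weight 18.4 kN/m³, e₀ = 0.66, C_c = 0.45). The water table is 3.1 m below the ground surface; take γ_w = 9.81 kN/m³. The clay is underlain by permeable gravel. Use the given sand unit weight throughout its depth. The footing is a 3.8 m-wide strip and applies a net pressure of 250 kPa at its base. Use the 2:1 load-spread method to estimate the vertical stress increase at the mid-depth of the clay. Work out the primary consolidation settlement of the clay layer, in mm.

S_c ≈ 417 mm

Mid-depth of clay below the ground surface: z = 3.7 + 4.8/2 = 6.1 m.
Total vertical stress at mid-clay: σ_v = 19.8×3.7 + 18.4×2.4 = 117.42 kPa.
Pore pressure: u = 9.81×(6.1 − 3.1) = 29.43 kPa.
Initial effective stress: σ'_0 = σ_v − u = 117.42 − 29.43 = 87.99 kPa.
Stress increase at mid-clay by the 2:1 spreading method:
Δσ = qB/(B+z) = 250×3.8/(3.8+6.1) = 95.96 kPa
Final effective stress: σ'_f = σ'_0 + Δσ = 87.99 + 95.96 = 183.95 kPa.
Normally consolidated clay, so the full stress increment lies on the virgin compression line:
S_c = C_c·H/(1+e₀)·log₁₀(σ'_f/σ'_0) = 0.45×4.8/(1+0.66)×log₁₀(183.95/87.99)
    = 1.3012 × 0.32027 = 0.4167 m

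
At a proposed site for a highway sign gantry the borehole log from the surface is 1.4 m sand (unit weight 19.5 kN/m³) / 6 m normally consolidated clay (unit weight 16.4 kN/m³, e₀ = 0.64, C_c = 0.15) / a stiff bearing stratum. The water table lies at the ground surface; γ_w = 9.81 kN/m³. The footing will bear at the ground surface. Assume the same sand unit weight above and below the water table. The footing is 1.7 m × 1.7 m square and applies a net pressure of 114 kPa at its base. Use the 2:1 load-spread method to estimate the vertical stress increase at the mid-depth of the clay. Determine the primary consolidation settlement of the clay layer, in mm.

S_c ≈ 56.1 mm

Mid-depth of clay below the ground surface: z = 1.4 + 6/2 = 4.4 m.
Total vertical stress at mid-clay: σ_v = 19.5×1.4 + 16.4×3 = 76.5 kPa.
Pore pressure: u = 9.81×(4.4 − 0) = 43.164 kPa.
Initial effective stress: σ'_0 = σ_v − u = 76.5 − 43.164 = 33.336 kPa.
Stress increase at mid-clay by the 2:1 spreading method:
Δσ = qBL/((B+z)(L+z)) = 114×1.7×1.7/((1.7+4.4)(1.7+4.4)) = 8.8541 kPa
Final effective stress: σ'_f = σ'_0 + Δσ = 33.336 + 8.8541 = 42.19 kPa.
Normally consolidated clay, so the full stress increment lies on the virgin compression line:
S_c = C_c·H/(1+e₀)·log₁₀(σ'_f/σ'_0) = 0.15×6/(1+0.64)×log₁₀(42.19/33.336)
    = 0.54878 × 0.1023 = 0.05614 m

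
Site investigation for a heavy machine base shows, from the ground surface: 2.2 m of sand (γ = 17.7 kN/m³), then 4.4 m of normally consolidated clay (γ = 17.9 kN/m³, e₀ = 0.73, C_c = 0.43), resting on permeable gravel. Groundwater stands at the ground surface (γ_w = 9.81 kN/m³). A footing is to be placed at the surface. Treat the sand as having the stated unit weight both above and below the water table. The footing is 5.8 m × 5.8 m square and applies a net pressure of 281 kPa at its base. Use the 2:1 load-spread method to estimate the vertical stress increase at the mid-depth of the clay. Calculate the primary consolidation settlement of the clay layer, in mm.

S_c ≈ 606 mm

Mid-depth of clay below the ground surface: z = 2.2 + 4.4/2 = 4.4 m.
Total vertical stress at mid-clay: σ_v = 17.7×2.2 + 17.9×2.2 = 78.32 kPa.
Pore pressure: u = 9.81×(4.4 − 0) = 43.164 kPa.
Initial effective stress: σ'_0 = σ_v − u = 78.32 − 43.164 = 35.156 kPa.
Stress increase at mid-clay by the 2:1 spreading method:
Δσ = qBL/((B+z)(L+z)) = 281×5.8×5.8/((5.8+4.4)(5.8+4.4)) = 90.858 kPa
Final effective stress: σ'_f = σ'_0 + Δσ = 35.156 + 90.858 = 126.01 kPa.
Normally consolidated clay, so the full stress increment lies on the virgin compression line:
S_c = C_c·H/(1+e₀)·log₁₀(σ'_f/σ'_0) = 0.43×4.4/(1+0.73)×log₁₀(126.01/35.156)
    = 1.0936 × 0.55441 = 0.6063 m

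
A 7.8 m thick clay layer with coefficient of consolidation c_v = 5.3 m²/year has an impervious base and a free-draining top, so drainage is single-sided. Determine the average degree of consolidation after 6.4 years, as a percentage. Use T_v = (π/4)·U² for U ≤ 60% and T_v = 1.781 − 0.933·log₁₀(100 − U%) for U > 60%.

U ≈ 79.5 %

Drainage path length: H_d = H = 7.8 m (single drainage).
T_v = c_v·t/H_d² = 5.3×6.4/7.8² = 0.55753.
T_v = 0.55753 corresponds to the U > 60% branch:
U = 1 − 10^((1.781 − T_v)/0.933)/100 = 0.7952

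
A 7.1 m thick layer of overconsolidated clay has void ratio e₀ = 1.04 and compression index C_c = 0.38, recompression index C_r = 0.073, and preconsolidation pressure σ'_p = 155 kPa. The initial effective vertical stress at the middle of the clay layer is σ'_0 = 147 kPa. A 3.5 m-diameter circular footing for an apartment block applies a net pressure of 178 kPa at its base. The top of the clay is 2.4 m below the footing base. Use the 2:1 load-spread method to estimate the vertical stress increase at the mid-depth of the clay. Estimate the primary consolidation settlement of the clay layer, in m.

Mid-depth of clay below the footing base: z = 2.4 + 7.1/2 = 5.95 m.
Stress increase at mid-clay by the 2:1 spreading method:
Δσ ≈ qD²/(D+z)² = 178×3.5²/(3.5+5.95)² = 24.417 kPa
Final effective stress: σ'_f = 147 + 24.417 = 171.42 kPa.
σ'_f = 171.42 > σ'_p = 155 kPa, so the stress path crosses the preconsolidation pressure — recompression up to σ'_p, then virgin compression beyond:
S_c = H/(1+e₀)·[C_r·log₁₀(σ'_p/σ'_0) + C_c·log₁₀(σ'_f/σ'_p)]
    = 7.1/2.04 × [0.073×log₁₀(155/147) + 0.38×log₁₀(171.42/155)]
    = 3.4804 × [0.00168 + 0.016617] = 0.06368 m

S_c ≈ 0.0637 m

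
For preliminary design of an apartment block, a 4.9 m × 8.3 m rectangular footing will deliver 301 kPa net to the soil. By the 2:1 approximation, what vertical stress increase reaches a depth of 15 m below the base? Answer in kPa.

Δσ_z ≈ 26.4 kPa

By the 2:1 method the load spreads at 1 horizontal : 2 vertical, so at depth z the loaded area has grown by z in each plan dimension:
Δσ = qBL/((B+z)(L+z)) = 301×4.9×8.3/((4.9+15)(8.3+15)) = 26.402 kPa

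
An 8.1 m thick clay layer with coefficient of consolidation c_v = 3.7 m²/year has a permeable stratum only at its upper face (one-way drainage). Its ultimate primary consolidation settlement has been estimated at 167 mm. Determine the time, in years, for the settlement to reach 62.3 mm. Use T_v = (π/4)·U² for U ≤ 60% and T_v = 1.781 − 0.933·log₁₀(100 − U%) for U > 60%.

Drainage path length: H_d = H = 8.1 m (single drainage).
U = S(t)/S_ult = 62.3/167 = 0.3731.
U ≤ 60%: T_v = (π/4)·U² = (π/4)×0.37305² = 0.1093.
t = T_v·H_d²/c_v = 0.1093×8.1²/3.7 = 1.938 years.

t ≈ 1.94 years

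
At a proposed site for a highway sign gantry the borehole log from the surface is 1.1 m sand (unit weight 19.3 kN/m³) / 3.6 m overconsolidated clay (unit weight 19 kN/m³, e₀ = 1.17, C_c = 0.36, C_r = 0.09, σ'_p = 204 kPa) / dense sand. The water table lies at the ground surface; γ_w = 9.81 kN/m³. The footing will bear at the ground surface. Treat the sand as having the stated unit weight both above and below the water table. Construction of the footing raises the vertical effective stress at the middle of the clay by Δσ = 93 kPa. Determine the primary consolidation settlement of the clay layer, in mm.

S_c ≈ 96.8 mm

Mid-depth of clay below the ground surface: z = 1.1 + 3.6/2 = 2.9 m.
Total vertical stress at mid-clay: σ_v = 19.3×1.1 + 19×1.8 = 55.43 kPa.
Pore pressure: u = 9.81×(2.9 − 0) = 28.449 kPa.
Initial effective stress: σ'_0 = σ_v − u = 55.43 − 28.449 = 26.981 kPa.
Final effective stress: σ'_f = 26.981 + 93 = 119.98 kPa.
σ'_f = 119.98 ≤ σ'_p = 204 kPa, so the clay remains overconsolidated and only the recompression index applies:
S_c = C_r·H/(1+e₀)·log₁₀(σ'_f/σ'_0) = 0.09×3.6/2.17×log₁₀(119.98/26.981)
    = 0.14931 × 0.64805 = 0.09676 m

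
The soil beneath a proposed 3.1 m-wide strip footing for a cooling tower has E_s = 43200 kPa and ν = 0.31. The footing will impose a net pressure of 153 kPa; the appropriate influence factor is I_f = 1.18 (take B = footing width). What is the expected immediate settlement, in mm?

S_e ≈ 11.7 mm

Immediate (elastic) settlement: S_e = q·B·(1−ν²)/E_s · I_f.
S_e = 153 × 3.1 × (1 − 0.31²) / 43200 × 1.18
    = 153 × 3.1 × 0.9039 / 43200 × 1.18
    = 0.01171 m = 11.71 mm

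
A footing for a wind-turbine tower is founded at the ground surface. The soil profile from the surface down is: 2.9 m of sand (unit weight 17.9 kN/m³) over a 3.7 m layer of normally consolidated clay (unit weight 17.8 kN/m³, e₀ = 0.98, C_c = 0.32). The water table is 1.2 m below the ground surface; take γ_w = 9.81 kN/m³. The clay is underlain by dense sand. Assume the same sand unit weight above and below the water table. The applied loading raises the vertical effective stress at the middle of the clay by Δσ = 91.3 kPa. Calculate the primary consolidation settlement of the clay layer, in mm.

Mid-depth of clay below the ground surface: z = 2.9 + 3.7/2 = 4.75 m.
Total vertical stress at mid-clay: σ_v = 17.9×2.9 + 17.8×1.85 = 84.84 kPa.
Pore pressure: u = 9.81×(4.75 − 1.2) = 34.825 kPa.
Initial effective stress: σ'_0 = σ_v − u = 84.84 − 34.825 = 50.015 kPa.
Final effective stress: σ'_f = σ'_0 + Δσ = 50.015 + 91.3 = 141.31 kPa.
Normally consolidated clay, so the full stress increment lies on the virgin compression line:
S_c = C_c·H/(1+e₀)·log₁₀(σ'_f/σ'_0) = 0.32×3.7/(1+0.98)×log₁₀(141.31/50.015)
    = 0.59798 × 0.45107 = 0.2697 m

S_c ≈ 270 mm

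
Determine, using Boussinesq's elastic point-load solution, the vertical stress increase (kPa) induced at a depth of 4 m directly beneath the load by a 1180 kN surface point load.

Boussinesq vertical stress below a point load on an elastic half-space:
Δσ_z = 3P/(2πz²) · [1 + (r/z)²]^(−5/2)
r/z = 0/4 = 0; [1+(r/z)²]^(−5/2) = 1.
Δσ_z = 3×1180/(2π×4²) × 1 = 35.213 × 1 = 35.21 kPa

Δσ_z ≈ 35.2 kPa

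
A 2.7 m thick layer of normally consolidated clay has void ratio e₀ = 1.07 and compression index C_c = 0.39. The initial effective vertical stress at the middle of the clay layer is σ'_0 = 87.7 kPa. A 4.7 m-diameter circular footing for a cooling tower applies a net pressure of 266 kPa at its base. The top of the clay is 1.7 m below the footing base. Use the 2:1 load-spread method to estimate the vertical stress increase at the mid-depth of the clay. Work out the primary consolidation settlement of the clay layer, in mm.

Mid-depth of clay below the footing base: z = 1.7 + 2.7/2 = 3.05 m.
Stress increase at mid-clay by the 2:1 spreading method:
Δσ ≈ qD²/(D+z)² = 266×4.7²/(4.7+3.05)² = 97.83 kPa
Final effective stress: σ'_f = σ'_0 + Δσ = 87.7 + 97.83 = 185.53 kPa.
Normally consolidated clay, so the full stress increment lies on the virgin compression line:
S_c = C_c·H/(1+e₀)·log₁₀(σ'_f/σ'_0) = 0.39×2.7/(1+1.07)×log₁₀(185.53/87.7)
    = 0.5087 × 0.32541 = 0.1655 m

S_c ≈ 166 mm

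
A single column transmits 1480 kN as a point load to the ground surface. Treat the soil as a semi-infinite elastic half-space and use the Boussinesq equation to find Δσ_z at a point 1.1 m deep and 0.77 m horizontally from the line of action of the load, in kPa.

Δσ_z ≈ 216 kPa

Boussinesq vertical stress below a point load on an elastic half-space:
Δσ_z = 3P/(2πz²) · [1 + (r/z)²]^(−5/2)
r/z = 0.77/1.1 = 0.7; [1+(r/z)²]^(−5/2) = 0.36901.
Δσ_z = 3×1480/(2π×1.1²) × 0.36901 = 584.01 × 0.36901 = 215.5 kPa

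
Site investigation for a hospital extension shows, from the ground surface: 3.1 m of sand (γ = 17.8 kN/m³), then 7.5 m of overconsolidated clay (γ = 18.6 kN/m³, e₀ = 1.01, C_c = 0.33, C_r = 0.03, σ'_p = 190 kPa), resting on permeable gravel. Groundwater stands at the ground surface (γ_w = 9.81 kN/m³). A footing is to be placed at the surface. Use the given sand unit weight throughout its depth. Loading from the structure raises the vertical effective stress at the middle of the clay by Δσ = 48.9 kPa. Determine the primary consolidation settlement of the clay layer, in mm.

S_c ≈ 29.8 mm

Mid-depth of clay below the ground surface: z = 3.1 + 7.5/2 = 6.85 m.
Total vertical stress at mid-clay: σ_v = 17.8×3.1 + 18.6×3.75 = 124.93 kPa.
Pore pressure: u = 9.81×(6.85 − 0) = 67.198 kPa.
Initial effective stress: σ'_0 = σ_v − u = 124.93 − 67.198 = 57.732 kPa.
Final effective stress: σ'_f = 57.732 + 48.9 = 106.63 kPa.
σ'_f = 106.63 ≤ σ'_p = 190 kPa, so the clay remains overconsolidated and only the recompression index applies:
S_c = C_r·H/(1+e₀)·log₁₀(σ'_f/σ'_0) = 0.03×7.5/2.01×log₁₀(106.63/57.732)
    = 0.11194 × 0.26646 = 0.02983 m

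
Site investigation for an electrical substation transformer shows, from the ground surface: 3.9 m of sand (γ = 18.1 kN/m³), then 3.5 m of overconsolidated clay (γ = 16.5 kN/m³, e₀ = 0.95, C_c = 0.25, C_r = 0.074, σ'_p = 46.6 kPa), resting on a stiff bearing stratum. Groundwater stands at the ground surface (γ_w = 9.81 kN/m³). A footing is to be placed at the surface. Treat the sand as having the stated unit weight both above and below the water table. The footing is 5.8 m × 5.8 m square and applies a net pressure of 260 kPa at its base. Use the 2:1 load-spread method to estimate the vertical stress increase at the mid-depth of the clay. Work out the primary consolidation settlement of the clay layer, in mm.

Mid-depth of clay below the ground surface: z = 3.9 + 3.5/2 = 5.65 m.
Total vertical stress at mid-clay: σ_v = 18.1×3.9 + 16.5×1.75 = 99.465 kPa.
Pore pressure: u = 9.81×(5.65 − 0) = 55.427 kPa.
Initial effective stress: σ'_0 = σ_v − u = 99.465 − 55.427 = 44.038 kPa.
Stress increase at mid-clay by the 2:1 spreading method:
Δσ = qBL/((B+z)(L+z)) = 260×5.8×5.8/((5.8+5.65)(5.8+5.65)) = 66.714 kPa
Final effective stress: σ'_f = 44.038 + 66.714 = 110.75 kPa.
σ'_f = 110.75 > σ'_p = 46.6 kPa, so the stress path crosses the preconsolidation pressure — recompression up to σ'_p, then virgin compression beyond:
S_c = H/(1+e₀)·[C_r·log₁₀(σ'_p/σ'_0) + C_c·log₁₀(σ'_f/σ'_p)]
    = 3.5/1.95 × [0.074×log₁₀(46.6/44.038) + 0.25×log₁₀(110.75/46.6)]
    = 1.7949 × [0.0018173 + 0.093989] = 0.172 m

S_c ≈ 172 mm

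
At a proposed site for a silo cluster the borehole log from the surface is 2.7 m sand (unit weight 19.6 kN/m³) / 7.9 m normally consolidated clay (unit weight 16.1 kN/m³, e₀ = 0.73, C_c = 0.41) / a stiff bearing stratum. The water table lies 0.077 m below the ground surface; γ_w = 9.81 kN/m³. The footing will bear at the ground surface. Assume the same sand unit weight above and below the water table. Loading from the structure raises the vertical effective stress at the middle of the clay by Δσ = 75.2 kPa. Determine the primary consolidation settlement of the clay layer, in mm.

Mid-depth of clay below the ground surface: z = 2.7 + 7.9/2 = 6.65 m.
Total vertical stress at mid-clay: σ_v = 19.6×2.7 + 16.1×3.95 = 116.52 kPa.
Pore pressure: u = 9.81×(6.65 − 0.077) = 64.481 kPa.
Initial effective stress: σ'_0 = σ_v − u = 116.52 − 64.481 = 52.039 kPa.
Final effective stress: σ'_f = σ'_0 + Δσ = 52.039 + 75.2 = 127.24 kPa.
Normally consolidated clay, so the full stress increment lies on the virgin compression line:
S_c = C_c·H/(1+e₀)·log₁₀(σ'_f/σ'_0) = 0.41×7.9/(1+0.73)×log₁₀(127.24/52.039)
    = 1.8723 × 0.38829 = 0.727 m

S_c ≈ 727 mm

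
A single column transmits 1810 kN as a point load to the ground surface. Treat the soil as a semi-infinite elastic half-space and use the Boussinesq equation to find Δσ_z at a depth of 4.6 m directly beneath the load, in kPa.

Boussinesq vertical stress below a point load on an elastic half-space:
Δσ_z = 3P/(2πz²) · [1 + (r/z)²]^(−5/2)
r/z = 0/4.6 = 0; [1+(r/z)²]^(−5/2) = 1.
Δσ_z = 3×1810/(2π×4.6²) × 1 = 40.842 × 1 = 40.84 kPa

Δσ_z ≈ 40.8 kPa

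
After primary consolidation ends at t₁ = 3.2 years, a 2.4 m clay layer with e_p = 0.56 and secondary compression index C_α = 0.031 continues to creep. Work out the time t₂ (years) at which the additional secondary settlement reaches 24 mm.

t₂ ≈ 10.2 years

S_s = C_α·H/(1+e_p)·log₁₀(t₂/t₁) ⇒ log₁₀(t₂/t₁) = S_s·(1+e_p)/(C_α·H).
log₁₀(t₂/t₁) = 0.024 × (1+0.56) / (0.031×2.4) = 0.5032
t₂ = t₁ × 10^0.5032 = 3.2 × 3.186 = 10.19 years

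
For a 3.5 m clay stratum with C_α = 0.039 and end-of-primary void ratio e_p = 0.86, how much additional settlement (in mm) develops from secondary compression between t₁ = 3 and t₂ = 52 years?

S_s ≈ 90.9 mm

Secondary compression: S_s = C_α·H/(1+e_p)·log₁₀(t₂/t₁)
S_s = 0.039×3.5/(1+0.86)×log₁₀(52/3)
    = 0.07339 × 1.239 = 0.09092 m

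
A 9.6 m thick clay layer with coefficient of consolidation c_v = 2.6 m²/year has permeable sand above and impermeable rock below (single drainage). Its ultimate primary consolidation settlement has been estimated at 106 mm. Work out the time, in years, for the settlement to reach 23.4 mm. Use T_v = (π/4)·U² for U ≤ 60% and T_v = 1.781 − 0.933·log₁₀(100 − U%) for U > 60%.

t ≈ 1.36 years

Drainage path length: H_d = H = 9.6 m (single drainage).
U = S(t)/S_ult = 23.4/106 = 0.2208.
U ≤ 60%: T_v = (π/4)·U² = (π/4)×0.22075² = 0.038275.
t = T_v·H_d²/c_v = 0.038275×9.6²/2.6 = 1.357 years.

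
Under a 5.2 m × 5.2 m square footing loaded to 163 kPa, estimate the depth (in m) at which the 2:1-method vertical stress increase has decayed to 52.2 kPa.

z ≈ 3.99 m

2:1 spreading — at depth z the loaded area has grown by z in each plan dimension:
qB²/(B+z)² = Δσ_z ⇒ z = B(√(q/Δσ_z) − 1) = 5.2×(√(163/52.2) − 1) = 3.989 m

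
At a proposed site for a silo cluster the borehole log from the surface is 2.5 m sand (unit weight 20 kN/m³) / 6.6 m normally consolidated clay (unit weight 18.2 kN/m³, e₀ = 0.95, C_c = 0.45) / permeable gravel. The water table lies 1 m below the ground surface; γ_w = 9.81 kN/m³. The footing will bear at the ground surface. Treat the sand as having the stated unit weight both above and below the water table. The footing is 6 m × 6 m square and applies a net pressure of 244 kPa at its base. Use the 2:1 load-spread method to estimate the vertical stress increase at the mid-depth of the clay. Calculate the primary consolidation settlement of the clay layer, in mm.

S_c ≈ 459 mm

Mid-depth of clay below the ground surface: z = 2.5 + 6.6/2 = 5.8 m.
Total vertical stress at mid-clay: σ_v = 20×2.5 + 18.2×3.3 = 110.06 kPa.
Pore pressure: u = 9.81×(5.8 − 1) = 47.088 kPa.
Initial effective stress: σ'_0 = σ_v − u = 110.06 − 47.088 = 62.972 kPa.
Stress increase at mid-clay by the 2:1 spreading method:
Δσ = qBL/((B+z)(L+z)) = 244×6×6/((6+5.8)(6+5.8)) = 63.085 kPa
Final effective stress: σ'_f = σ'_0 + Δσ = 62.972 + 63.085 = 126.06 kPa.
Normally consolidated clay, so the full stress increment lies on the virgin compression line:
S_c = C_c·H/(1+e₀)·log₁₀(σ'_f/σ'_0) = 0.45×6.6/(1+0.95)×log₁₀(126.06/62.972)
    = 1.5231 × 0.30143 = 0.4591 m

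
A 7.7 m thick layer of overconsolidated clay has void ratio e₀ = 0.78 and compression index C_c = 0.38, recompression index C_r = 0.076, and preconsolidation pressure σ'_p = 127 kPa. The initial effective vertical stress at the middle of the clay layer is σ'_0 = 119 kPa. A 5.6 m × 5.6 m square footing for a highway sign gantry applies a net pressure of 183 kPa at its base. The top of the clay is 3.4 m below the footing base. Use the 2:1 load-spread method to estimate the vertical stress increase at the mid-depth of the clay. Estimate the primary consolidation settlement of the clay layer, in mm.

Mid-depth of clay below the footing base: z = 3.4 + 7.7/2 = 7.25 m.
Stress increase at mid-clay by the 2:1 spreading method:
Δσ = qBL/((B+z)(L+z)) = 183×5.6×5.6/((5.6+7.25)(5.6+7.25)) = 34.755 kPa
Final effective stress: σ'_f = 119 + 34.755 = 153.75 kPa.
σ'_f = 153.75 > σ'_p = 127 kPa, so the stress path crosses the preconsolidation pressure — recompression up to σ'_p, then virgin compression beyond:
S_c = H/(1+e₀)·[C_r·log₁₀(σ'_p/σ'_0) + C_c·log₁₀(σ'_f/σ'_p)]
    = 7.7/1.78 × [0.076×log₁₀(127/119) + 0.38×log₁₀(153.75/127)]
    = 4.3258 × [0.0021475 + 0.031544] = 0.1457 m

S_c ≈ 146 mm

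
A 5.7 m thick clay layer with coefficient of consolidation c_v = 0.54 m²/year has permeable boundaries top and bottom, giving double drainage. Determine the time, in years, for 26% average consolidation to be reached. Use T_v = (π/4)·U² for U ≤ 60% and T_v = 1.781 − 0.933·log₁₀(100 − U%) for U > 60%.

Drainage path length: H_d = H/2 = 2.85 m (double drainage).
U ≤ 60%: T_v = (π/4)·U² = (π/4)×0.26² = 0.053093.
t = T_v·H_d²/c_v = 0.053093×2.85²/0.54 = 0.7986 years.

t ≈ 0.799 years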